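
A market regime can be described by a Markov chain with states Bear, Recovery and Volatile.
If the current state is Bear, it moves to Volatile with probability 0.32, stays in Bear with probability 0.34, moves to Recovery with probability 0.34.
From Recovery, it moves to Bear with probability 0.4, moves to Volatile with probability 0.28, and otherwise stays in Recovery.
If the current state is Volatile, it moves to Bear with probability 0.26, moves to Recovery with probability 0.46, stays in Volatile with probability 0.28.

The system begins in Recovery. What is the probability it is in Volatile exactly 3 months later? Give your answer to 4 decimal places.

Propagate the distribution vector 3 months from Recovery.
After 0 months: (0.0000, 1.0000, 0.0000)
After 1 month: (0.4000, 0.3200, 0.2800)
After 2 months: (0.3368, 0.3672, 0.2960)
After 3 months: (0.3384, 0.3682, 0.2935)
P(in Volatile after 3 months) = 0.2935

0.2935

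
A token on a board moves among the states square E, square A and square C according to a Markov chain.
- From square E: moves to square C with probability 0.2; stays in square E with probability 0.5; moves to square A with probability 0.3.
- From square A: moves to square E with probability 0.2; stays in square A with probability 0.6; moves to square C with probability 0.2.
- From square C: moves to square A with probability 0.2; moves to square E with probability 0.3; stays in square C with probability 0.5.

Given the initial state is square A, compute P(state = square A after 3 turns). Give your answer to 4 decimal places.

Propagate the distribution vector 3 turns from square A.
After 0 turns: (0.0000, 1.0000, 0.0000)
After 1 turn: (0.2000, 0.6000, 0.2000)
After 2 turns: (0.2800, 0.4600, 0.2600)
After 3 turns: (0.3100, 0.4120, 0.2780)
P(in square A after 3 turns) = 0.4120

0.4120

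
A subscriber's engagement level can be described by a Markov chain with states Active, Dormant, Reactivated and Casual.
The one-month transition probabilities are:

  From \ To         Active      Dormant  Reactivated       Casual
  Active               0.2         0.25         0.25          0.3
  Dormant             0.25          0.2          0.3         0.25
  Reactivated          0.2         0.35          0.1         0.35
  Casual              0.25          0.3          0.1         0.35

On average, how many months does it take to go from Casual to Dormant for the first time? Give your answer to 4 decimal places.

3.3881

Let t(s) be the expected number of months to first reach Dormant from state s, with t(Dormant) = 0. Conditioning on the first month:
t(Active) = 1 + 0.2·t(Active) + 0.25·t(Reactivated) + 0.3·t(Casual)
t(Reactivated) = 1 + 0.2·t(Active) + 0.1·t(Reactivated) + 0.35·t(Casual)
t(Casual) = 1 + 0.25·t(Active) + 0.1·t(Reactivated) + 0.35·t(Casual)
Solving: t(Active) = 3.5242, t(Reactivated) = 3.2119, t(Casual) = 3.3881.
Expected months from Casual to Dormant: 3.3881.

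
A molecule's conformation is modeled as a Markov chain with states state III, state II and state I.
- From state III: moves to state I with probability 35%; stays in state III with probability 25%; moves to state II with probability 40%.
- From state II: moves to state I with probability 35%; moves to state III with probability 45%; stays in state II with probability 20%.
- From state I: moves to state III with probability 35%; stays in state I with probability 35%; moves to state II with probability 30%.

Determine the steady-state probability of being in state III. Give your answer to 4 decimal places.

0.3458

Let the stationary distribution be π with π = πP and π_1 + π_2 + π_3 = 1.
π_1 = 0.25·π_1 + 0.45·π_2 + 0.35·π_3
π_2 = 0.4·π_1 + 0.2·π_2 + 0.3·π_3
Solving with the normalization constraint gives π = (0.3458, 0.3042, 0.3500).
So the stationary probability of state III is 0.3458.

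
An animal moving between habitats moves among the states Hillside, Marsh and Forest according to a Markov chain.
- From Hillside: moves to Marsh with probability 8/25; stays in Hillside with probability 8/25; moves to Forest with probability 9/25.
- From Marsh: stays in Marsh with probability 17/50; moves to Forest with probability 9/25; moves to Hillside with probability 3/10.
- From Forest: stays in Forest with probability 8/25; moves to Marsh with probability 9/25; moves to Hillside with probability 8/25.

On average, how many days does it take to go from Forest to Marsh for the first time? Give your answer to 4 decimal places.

2.8802

Let t(s) be the expected number of days to first reach Marsh from state s, with t(Marsh) = 0. Conditioning on the first day:
t(Hillside) = 1 + 0.32·t(Hillside) + 0.36·t(Forest)
t(Forest) = 1 + 0.32·t(Hillside) + 0.32·t(Forest)
Solving: t(Hillside) = 2.9954, t(Forest) = 2.8802.
Expected days from Forest to Marsh: 2.8802.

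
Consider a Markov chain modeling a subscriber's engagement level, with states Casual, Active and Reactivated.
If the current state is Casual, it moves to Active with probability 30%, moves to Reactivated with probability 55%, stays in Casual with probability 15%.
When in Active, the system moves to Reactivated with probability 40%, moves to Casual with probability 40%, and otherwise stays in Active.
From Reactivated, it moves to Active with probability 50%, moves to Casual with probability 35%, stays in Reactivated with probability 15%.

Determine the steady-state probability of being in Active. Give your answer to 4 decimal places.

0.3376

Let the stationary distribution be π with π = πP and π_1 + π_2 + π_3 = 1.
π_1 = 0.15·π_1 + 0.4·π_2 + 0.35·π_3
π_2 = 0.3·π_1 + 0.2·π_2 + 0.5·π_3
Solving with the normalization constraint gives π = (0.3057, 0.3376, 0.3567).
So the stationary probability of Active is 0.3376.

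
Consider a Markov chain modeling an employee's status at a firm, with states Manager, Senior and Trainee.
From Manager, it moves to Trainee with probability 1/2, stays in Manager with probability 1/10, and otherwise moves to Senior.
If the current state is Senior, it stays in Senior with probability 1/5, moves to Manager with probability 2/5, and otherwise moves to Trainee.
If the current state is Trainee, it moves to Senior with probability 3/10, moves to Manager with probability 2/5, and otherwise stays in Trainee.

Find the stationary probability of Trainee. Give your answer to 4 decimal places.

0.3916

Let the stationary distribution be π with π = πP and π_1 + π_2 + π_3 = 1.
π_1 = 0.1·π_1 + 0.4·π_2 + 0.4·π_3
π_2 = 0.4·π_1 + 0.2·π_2 + 0.3·π_3
Solving with the normalization constraint gives π = (0.3077, 0.3007, 0.3916).
So the stationary probability of Trainee is 0.3916.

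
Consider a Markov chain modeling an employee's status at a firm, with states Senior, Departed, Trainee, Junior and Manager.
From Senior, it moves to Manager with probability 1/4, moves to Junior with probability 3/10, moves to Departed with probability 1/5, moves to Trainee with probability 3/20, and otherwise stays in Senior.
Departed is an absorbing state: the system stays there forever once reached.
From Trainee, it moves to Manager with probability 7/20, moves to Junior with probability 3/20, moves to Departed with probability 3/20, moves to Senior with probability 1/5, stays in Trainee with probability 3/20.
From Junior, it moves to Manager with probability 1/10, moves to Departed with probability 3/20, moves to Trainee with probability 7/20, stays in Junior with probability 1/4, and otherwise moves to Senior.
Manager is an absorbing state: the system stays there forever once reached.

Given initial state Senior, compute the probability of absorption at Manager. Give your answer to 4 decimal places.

0.5667

Let h(s) be the probability of absorption at Manager starting from transient state s. Then h(Manager) = 1 and h(Departed) = 0. By first-step analysis:
h(Senior) = 0.1·h(Senior) + 0.2·0 + 0.15·h(Trainee) + 0.3·h(Junior) + 0.25·1
h(Trainee) = 0.2·h(Senior) + 0.15·0 + 0.15·h(Trainee) + 0.15·h(Junior) + 0.35·1
h(Junior) = 0.15·h(Senior) + 0.15·0 + 0.35·h(Trainee) + 0.25·h(Junior) + 0.1·1
Solving: h(Senior) = 0.5667, h(Trainee) = 0.6415, h(Junior) = 0.5460.
Starting from Senior, the probability is 0.5667.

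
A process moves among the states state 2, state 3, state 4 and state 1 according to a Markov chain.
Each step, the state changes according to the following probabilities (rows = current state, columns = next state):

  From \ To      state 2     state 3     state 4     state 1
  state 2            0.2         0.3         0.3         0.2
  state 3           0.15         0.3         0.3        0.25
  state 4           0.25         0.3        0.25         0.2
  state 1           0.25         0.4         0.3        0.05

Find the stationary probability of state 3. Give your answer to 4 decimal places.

Let the stationary distribution be π with π = πP and π_1 + π_2 + π_3 + π_4 = 1.
π_1 = 0.2·π_1 + 0.15·π_2 + 0.25·π_3 + 0.25·π_4
π_2 = 0.3·π_1 + 0.3·π_2 + 0.3·π_3 + 0.4·π_4
π_3 = 0.3·π_1 + 0.3·π_2 + 0.25·π_3 + 0.3·π_4
Solving with the normalization constraint gives π = (0.2077, 0.3188, 0.2857, 0.1878).
So the stationary probability of state 3 is 0.3188.

0.3188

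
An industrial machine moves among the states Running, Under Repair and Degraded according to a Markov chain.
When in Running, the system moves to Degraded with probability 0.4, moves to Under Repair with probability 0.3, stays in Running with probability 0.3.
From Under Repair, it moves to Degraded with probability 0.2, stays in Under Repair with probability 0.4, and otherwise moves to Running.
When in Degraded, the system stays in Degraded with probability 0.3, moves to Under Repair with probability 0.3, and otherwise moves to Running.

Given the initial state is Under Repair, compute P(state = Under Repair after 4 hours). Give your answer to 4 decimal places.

0.3334

Propagate the distribution vector 4 hours from Under Repair.
After 0 hours: (0.0000, 1.0000, 0.0000)
After 1 hour: (0.4000, 0.4000, 0.2000)
After 2 hours: (0.3600, 0.3400, 0.3000)
After 3 hours: (0.3640, 0.3340, 0.3020)
After 4 hours: (0.3636, 0.3334, 0.3030)
P(in Under Repair after 4 hours) = 0.3334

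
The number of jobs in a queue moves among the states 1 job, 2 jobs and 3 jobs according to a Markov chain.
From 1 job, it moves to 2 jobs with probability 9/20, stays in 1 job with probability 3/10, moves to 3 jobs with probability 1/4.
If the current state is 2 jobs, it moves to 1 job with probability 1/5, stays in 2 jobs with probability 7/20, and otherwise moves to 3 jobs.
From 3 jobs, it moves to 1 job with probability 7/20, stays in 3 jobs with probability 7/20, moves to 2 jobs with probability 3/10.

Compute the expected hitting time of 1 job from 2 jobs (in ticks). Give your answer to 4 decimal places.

Let t(s) be the expected number of ticks to first reach 1 job from state s, with t(1 job) = 0. Conditioning on the first tick:
t(2 jobs) = 1 + 0.35·t(2 jobs) + 0.45·t(3 jobs)
t(3 jobs) = 1 + 0.3·t(2 jobs) + 0.35·t(3 jobs)
Solving: t(2 jobs) = 3.8261, t(3 jobs) = 3.3043.
Expected ticks from 2 jobs to 1 job: 3.8261.

3.8261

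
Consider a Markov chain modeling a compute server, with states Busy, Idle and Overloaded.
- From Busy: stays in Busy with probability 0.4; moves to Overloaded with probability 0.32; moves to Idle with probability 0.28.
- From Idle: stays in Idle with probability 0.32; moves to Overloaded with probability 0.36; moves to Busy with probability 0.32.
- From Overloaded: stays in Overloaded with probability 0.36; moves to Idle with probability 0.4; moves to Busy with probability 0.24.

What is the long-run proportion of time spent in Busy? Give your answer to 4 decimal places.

0.3176

Let the stationary distribution be π with π = πP and π_1 + π_2 + π_3 = 1.
π_1 = 0.4·π_1 + 0.32·π_2 + 0.24·π_3
π_2 = 0.28·π_1 + 0.32·π_2 + 0.4·π_3
Solving with the normalization constraint gives π = (0.3176, 0.3351, 0.3473).
So the stationary probability of Busy is 0.3176.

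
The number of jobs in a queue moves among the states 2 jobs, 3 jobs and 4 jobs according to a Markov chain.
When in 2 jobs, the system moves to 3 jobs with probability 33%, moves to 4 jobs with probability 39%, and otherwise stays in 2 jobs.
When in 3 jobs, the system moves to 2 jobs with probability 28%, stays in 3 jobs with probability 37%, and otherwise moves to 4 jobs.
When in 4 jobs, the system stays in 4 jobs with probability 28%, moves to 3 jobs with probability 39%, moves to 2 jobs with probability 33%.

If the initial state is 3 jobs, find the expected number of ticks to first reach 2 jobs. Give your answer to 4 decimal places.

3.3743

Let t(s) be the expected number of ticks to first reach 2 jobs from state s, with t(2 jobs) = 0. Conditioning on the first tick:
t(3 jobs) = 1 + 0.37·t(3 jobs) + 0.35·t(4 jobs)
t(4 jobs) = 1 + 0.39·t(3 jobs) + 0.28·t(4 jobs)
Solving: t(3 jobs) = 3.3743, t(4 jobs) = 3.2167.
Expected ticks from 3 jobs to 2 jobs: 3.3743.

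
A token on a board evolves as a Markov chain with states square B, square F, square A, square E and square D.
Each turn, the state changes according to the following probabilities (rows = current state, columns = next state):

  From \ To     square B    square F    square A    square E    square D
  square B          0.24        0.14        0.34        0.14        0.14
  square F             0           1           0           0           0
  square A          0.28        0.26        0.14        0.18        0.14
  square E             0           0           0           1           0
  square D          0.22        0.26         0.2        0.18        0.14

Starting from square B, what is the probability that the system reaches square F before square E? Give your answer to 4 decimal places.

0.5472

Let h(s) be the probability of absorption at square F starting from transient state s. Then h(square F) = 1 and h(square E) = 0. By first-step analysis:
h(square B) = 0.24·h(square B) + 0.14·1 + 0.34·h(square A) + 0.14·0 + 0.14·h(square D)
h(square A) = 0.28·h(square B) + 0.26·1 + 0.14·h(square A) + 0.18·0 + 0.14·h(square D)
h(square D) = 0.22·h(square B) + 0.26·1 + 0.2·h(square A) + 0.18·0 + 0.14·h(square D)
Solving: h(square B) = 0.5472, h(square A) = 0.5742, h(square D) = 0.5758.
Starting from square B, the probability is 0.5472.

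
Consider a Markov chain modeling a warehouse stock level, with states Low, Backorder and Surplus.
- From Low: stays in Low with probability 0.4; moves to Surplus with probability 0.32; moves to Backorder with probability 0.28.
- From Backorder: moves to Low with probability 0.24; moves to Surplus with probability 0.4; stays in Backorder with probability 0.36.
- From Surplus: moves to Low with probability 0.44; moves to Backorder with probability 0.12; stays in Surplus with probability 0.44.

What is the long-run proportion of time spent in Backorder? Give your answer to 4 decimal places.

0.2374

Let the stationary distribution be π with π = πP and π_1 + π_2 + π_3 = 1.
π_1 = 0.4·π_1 + 0.24·π_2 + 0.44·π_3
π_2 = 0.28·π_1 + 0.36·π_2 + 0.12·π_3
Solving with the normalization constraint gives π = (0.3774, 0.2374, 0.3852).
So the stationary probability of Backorder is 0.2374.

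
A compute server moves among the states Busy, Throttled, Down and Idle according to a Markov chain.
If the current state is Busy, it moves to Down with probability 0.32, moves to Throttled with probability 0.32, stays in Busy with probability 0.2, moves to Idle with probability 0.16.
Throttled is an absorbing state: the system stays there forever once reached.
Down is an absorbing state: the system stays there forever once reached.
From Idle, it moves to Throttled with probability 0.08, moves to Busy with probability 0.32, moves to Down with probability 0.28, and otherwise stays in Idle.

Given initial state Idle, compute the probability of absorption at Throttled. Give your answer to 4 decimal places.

0.3377

Let h(s) be the probability of absorption at Throttled starting from transient state s. Then h(Throttled) = 1 and h(Down) = 0. By first-step analysis:
h(Busy) = 0.2·h(Busy) + 0.32·1 + 0.32·0 + 0.16·h(Idle)
h(Idle) = 0.32·h(Busy) + 0.08·1 + 0.28·0 + 0.32·h(Idle)
Solving: h(Busy) = 0.4675, h(Idle) = 0.3377.
Starting from Idle, the probability is 0.3377.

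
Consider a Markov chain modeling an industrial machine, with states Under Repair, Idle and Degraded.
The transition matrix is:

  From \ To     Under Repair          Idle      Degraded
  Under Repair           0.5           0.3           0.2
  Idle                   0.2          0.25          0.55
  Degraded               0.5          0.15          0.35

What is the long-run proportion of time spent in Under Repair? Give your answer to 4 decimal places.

Let the stationary distribution be π with π = πP and π_1 + π_2 + π_3 = 1.
π_1 = 0.5·π_1 + 0.2·π_2 + 0.5·π_3
π_2 = 0.3·π_1 + 0.25·π_2 + 0.15·π_3
Solving with the normalization constraint gives π = (0.4286, 0.2381, 0.3333).
So the stationary probability of Under Repair is 0.4286.

0.4286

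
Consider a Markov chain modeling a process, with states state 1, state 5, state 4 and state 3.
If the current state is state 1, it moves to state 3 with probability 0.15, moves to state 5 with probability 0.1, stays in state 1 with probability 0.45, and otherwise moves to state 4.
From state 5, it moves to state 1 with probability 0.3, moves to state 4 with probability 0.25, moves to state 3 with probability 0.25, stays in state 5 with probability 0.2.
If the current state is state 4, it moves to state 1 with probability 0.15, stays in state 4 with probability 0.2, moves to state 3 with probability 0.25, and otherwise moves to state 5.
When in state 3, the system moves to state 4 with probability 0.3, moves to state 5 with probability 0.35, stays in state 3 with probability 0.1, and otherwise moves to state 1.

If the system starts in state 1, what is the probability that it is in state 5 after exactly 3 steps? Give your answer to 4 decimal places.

Propagate the distribution vector 3 steps from state 1.
After 0 steps: (1.0000, 0.0000, 0.0000, 0.0000)
After 1 step: (0.4500, 0.1000, 0.3000, 0.1500)
After 2 steps: (0.3150, 0.2375, 0.2650, 0.1825)
After 3 steps: (0.2984, 0.2489, 0.2616, 0.1911)
P(in state 5 after 3 steps) = 0.2489

0.2489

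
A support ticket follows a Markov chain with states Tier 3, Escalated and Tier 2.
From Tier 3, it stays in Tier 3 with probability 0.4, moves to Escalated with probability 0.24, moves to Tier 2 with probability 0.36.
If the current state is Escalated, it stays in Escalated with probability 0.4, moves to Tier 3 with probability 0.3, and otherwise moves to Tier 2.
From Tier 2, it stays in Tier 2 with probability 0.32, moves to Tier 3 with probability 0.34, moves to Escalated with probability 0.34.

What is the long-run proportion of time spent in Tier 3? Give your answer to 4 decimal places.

Let the stationary distribution be π with π = πP and π_1 + π_2 + π_3 = 1.
π_1 = 0.4·π_1 + 0.3·π_2 + 0.34·π_3
π_2 = 0.24·π_1 + 0.4·π_2 + 0.34·π_3
Solving with the normalization constraint gives π = (0.3479, 0.3247, 0.3274).
So the stationary probability of Tier 3 is 0.3479.

0.3479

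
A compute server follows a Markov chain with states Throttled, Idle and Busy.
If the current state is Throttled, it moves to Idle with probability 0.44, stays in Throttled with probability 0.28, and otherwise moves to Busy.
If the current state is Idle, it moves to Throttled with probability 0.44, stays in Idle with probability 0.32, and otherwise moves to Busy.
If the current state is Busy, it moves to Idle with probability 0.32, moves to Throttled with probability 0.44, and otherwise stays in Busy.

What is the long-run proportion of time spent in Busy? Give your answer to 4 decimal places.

0.2552

Let the stationary distribution be π with π = πP and π_1 + π_2 + π_3 = 1.
π_1 = 0.28·π_1 + 0.44·π_2 + 0.44·π_3
π_2 = 0.44·π_1 + 0.32·π_2 + 0.32·π_3
Solving with the normalization constraint gives π = (0.3793, 0.3655, 0.2552).
So the stationary probability of Busy is 0.2552.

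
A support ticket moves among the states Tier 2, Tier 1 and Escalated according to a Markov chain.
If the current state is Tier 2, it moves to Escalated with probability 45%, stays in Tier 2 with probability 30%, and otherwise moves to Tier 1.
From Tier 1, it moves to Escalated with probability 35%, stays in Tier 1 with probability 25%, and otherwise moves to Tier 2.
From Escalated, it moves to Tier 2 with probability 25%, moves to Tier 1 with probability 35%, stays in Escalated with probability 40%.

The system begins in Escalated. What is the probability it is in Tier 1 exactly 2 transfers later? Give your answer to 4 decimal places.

0.2900

Sum over the intermediate state after 1 transfer:
P = P(Escalated→Tier 2)·P(Tier 2→Tier 1) + P(Escalated→Tier 1)·P(Tier 1→Tier 1) + P(Escalated→Escalated)·P(Escalated→Tier 1)
  = 0.25×0.25 + 0.35×0.25 + 0.4×0.35
  = 0.0625 + 0.0875 + 0.1400 = 0.2900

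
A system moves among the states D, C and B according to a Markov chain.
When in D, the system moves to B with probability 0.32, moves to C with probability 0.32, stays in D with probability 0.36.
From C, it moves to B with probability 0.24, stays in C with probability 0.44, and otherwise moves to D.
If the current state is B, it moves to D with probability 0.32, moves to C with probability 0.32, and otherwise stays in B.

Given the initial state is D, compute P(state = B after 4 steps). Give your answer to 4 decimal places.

Propagate the distribution vector 4 steps from D.
After 0 steps: (1.0000, 0.0000, 0.0000)
After 1 step: (0.3600, 0.3200, 0.3200)
After 2 steps: (0.3344, 0.3584, 0.3072)
After 3 steps: (0.3334, 0.3630, 0.3036)
After 4 steps: (0.3333, 0.3636, 0.3031)
P(in B after 4 steps) = 0.3031

0.3031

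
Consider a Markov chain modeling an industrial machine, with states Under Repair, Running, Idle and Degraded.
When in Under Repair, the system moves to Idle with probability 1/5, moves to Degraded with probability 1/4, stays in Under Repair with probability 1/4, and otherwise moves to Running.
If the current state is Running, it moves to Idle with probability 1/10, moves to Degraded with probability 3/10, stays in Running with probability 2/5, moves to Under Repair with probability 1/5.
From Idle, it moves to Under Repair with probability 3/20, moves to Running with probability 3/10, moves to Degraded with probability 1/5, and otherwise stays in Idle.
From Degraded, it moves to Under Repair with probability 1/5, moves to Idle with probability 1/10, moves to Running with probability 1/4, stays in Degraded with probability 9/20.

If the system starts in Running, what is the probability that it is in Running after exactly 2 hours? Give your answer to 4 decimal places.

Propagate the distribution vector 2 hours from Running.
After 0 hours: (0.0000, 1.0000, 0.0000, 0.0000)
After 1 hour: (0.2000, 0.4000, 0.1000, 0.3000)
After 2 hours: (0.2050, 0.3250, 0.1450, 0.3250)
P(in Running after 2 hours) = 0.3250

0.3250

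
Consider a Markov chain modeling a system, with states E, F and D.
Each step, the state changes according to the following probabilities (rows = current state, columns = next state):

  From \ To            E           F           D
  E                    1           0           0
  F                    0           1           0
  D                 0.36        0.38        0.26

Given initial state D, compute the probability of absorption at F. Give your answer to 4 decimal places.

Let h(s) be the probability of absorption at F starting from transient state s. Then h(F) = 1 and h(E) = 0. By first-step analysis:
h(D) = 0.36·0 + 0.38·1 + 0.26·h(D)
Solving: h(D) = 0.5135.
Starting from D, the probability is 0.5135.

0.5135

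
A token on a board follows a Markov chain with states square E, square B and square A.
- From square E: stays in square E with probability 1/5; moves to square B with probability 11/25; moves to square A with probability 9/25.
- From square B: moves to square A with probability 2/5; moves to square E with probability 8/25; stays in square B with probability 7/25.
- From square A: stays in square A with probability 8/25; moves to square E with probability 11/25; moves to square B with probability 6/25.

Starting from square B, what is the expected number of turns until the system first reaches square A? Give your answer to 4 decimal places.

2.5735

Let t(s) be the expected number of turns to first reach square A from state s, with t(square A) = 0. Conditioning on the first turn:
t(square E) = 1 + 0.2·t(square E) + 0.44·t(square B)
t(square B) = 1 + 0.32·t(square E) + 0.28·t(square B)
Solving: t(square E) = 2.6654, t(square B) = 2.5735.
Expected turns from square B to square A: 2.5735.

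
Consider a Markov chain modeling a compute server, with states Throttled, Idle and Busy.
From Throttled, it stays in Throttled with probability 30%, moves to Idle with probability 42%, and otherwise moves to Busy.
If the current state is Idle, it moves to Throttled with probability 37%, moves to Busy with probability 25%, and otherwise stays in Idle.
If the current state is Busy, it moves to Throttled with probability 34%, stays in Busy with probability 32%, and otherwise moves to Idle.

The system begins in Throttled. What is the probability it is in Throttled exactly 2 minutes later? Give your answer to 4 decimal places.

0.3406

Sum over the intermediate state after 1 minute:
P = P(Throttled→Throttled)·P(Throttled→Throttled) + P(Throttled→Idle)·P(Idle→Throttled) + P(Throttled→Busy)·P(Busy→Throttled)
  = 0.3×0.3 + 0.42×0.37 + 0.28×0.34
  = 0.0900 + 0.1554 + 0.0952 = 0.3406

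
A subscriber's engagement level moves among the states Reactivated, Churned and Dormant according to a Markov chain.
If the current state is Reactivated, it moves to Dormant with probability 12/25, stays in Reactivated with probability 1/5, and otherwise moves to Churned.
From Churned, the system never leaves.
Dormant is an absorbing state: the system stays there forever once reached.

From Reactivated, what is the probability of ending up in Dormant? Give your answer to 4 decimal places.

Let h(s) be the probability of absorption at Dormant starting from transient state s. Then h(Dormant) = 1 and h(Churned) = 0. By first-step analysis:
h(Reactivated) = 0.2·h(Reactivated) + 0.32·0 + 0.48·1
Solving: h(Reactivated) = 0.6000.
Starting from Reactivated, the probability is 0.6000.

0.6000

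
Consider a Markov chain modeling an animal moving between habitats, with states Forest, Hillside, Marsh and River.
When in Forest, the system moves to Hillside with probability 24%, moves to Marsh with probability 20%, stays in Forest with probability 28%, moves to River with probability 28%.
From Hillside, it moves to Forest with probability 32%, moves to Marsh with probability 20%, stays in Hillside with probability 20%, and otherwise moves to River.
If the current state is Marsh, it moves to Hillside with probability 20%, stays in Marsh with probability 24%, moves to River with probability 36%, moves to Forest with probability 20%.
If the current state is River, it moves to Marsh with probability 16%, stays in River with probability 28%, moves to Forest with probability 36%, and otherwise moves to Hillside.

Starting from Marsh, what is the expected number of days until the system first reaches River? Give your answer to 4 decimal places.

3.0899

Let t(s) be the expected number of days to first reach River from state s, with t(River) = 0. Conditioning on the first day:
t(Forest) = 1 + 0.28·t(Forest) + 0.24·t(Hillside) + 0.2·t(Marsh)
t(Hillside) = 1 + 0.32·t(Forest) + 0.2·t(Hillside) + 0.2·t(Marsh)
t(Marsh) = 1 + 0.2·t(Forest) + 0.2·t(Hillside) + 0.24·t(Marsh)
Solving: t(Forest) = 3.3708, t(Hillside) = 3.3708, t(Marsh) = 3.0899.
Expected days from Marsh to River: 3.0899.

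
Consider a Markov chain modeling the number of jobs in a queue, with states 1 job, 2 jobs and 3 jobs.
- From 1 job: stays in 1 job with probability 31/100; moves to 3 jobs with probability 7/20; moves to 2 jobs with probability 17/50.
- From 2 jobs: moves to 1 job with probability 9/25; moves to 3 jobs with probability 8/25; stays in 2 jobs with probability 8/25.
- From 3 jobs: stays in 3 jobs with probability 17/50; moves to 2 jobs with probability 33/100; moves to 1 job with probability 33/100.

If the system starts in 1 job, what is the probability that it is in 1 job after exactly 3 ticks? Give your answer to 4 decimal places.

Propagate the distribution vector 3 ticks from 1 job.
After 0 ticks: (1.0000, 0.0000, 0.0000)
After 1 tick: (0.3100, 0.3400, 0.3500)
After 2 ticks: (0.3340, 0.3297, 0.3363)
After 3 ticks: (0.3332, 0.3300, 0.3367)
P(in 1 job after 3 ticks) = 0.3332

0.3332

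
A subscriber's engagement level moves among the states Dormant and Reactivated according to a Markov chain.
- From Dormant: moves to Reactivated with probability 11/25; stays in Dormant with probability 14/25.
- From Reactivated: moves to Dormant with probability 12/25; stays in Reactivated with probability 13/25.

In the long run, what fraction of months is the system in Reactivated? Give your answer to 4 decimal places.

Let the stationary distribution be π with π = πP and π_1 + π_2 = 1.
π_1 = 0.56·π_1 + 0.48·π_2
Solving with the normalization constraint gives π = (0.5217, 0.4783).
So the stationary probability of Reactivated is 0.4783.

0.4783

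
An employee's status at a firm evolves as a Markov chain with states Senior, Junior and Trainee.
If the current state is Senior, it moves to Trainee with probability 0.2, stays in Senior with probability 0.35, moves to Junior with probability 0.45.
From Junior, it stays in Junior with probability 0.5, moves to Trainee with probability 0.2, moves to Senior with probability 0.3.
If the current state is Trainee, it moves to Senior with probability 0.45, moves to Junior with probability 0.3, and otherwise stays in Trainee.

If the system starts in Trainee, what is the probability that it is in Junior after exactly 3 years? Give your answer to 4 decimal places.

Propagate the distribution vector 3 years from Trainee.
After 0 years: (0.0000, 0.0000, 1.0000)
After 1 year: (0.4500, 0.3000, 0.2500)
After 2 years: (0.3600, 0.4275, 0.2125)
After 3 years: (0.3499, 0.4395, 0.2106)
P(in Junior after 3 years) = 0.4395

0.4395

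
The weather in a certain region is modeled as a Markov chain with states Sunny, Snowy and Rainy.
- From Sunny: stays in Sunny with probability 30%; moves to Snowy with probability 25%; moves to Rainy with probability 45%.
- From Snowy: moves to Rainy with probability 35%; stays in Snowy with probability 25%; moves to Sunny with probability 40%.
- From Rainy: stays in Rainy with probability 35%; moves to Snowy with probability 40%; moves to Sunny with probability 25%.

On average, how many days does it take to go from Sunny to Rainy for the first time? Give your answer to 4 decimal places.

Let t(s) be the expected number of days to first reach Rainy from state s, with t(Rainy) = 0. Conditioning on the first day:
t(Sunny) = 1 + 0.3·t(Sunny) + 0.25·t(Snowy)
t(Snowy) = 1 + 0.4·t(Sunny) + 0.25·t(Snowy)
Solving: t(Sunny) = 2.3529, t(Snowy) = 2.5882.
Expected days from Sunny to Rainy: 2.3529.

2.3529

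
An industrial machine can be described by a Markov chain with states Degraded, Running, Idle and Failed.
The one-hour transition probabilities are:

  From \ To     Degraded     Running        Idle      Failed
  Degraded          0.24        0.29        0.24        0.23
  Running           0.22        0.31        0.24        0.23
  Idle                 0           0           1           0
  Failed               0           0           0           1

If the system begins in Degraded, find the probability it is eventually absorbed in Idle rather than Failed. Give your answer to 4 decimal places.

Let h(s) be the probability of absorption at Idle starting from transient state s. Then h(Idle) = 1 and h(Failed) = 0. By first-step analysis:
h(Degraded) = 0.24·h(Degraded) + 0.29·h(Running) + 0.24·1 + 0.23·0
h(Running) = 0.22·h(Degraded) + 0.31·h(Running) + 0.24·1 + 0.23·0
Solving: h(Degraded) = 0.5106, h(Running) = 0.5106.
Starting from Degraded, the probability is 0.5106.

0.5106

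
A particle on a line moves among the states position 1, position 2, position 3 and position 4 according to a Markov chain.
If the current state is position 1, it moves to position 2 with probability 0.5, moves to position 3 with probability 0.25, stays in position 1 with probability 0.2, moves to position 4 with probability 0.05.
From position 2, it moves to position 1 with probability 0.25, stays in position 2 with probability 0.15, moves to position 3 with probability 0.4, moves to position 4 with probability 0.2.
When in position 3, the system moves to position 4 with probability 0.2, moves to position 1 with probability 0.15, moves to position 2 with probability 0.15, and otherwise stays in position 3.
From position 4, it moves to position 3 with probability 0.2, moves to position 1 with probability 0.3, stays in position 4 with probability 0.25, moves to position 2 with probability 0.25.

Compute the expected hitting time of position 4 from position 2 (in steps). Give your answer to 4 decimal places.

5.8768

Let t(s) be the expected number of steps to first reach position 4 from state s, with t(position 4) = 0. Conditioning on the first step:
t(position 1) = 1 + 0.2·t(position 1) + 0.5·t(position 2) + 0.25·t(position 3)
t(position 2) = 1 + 0.25·t(position 1) + 0.15·t(position 2) + 0.4·t(position 3)
t(position 3) = 1 + 0.15·t(position 1) + 0.15·t(position 2) + 0.5·t(position 3)
Solving: t(position 1) = 6.7299, t(position 2) = 5.8768, t(position 3) = 5.7820.
Expected steps from position 2 to position 4: 5.8768.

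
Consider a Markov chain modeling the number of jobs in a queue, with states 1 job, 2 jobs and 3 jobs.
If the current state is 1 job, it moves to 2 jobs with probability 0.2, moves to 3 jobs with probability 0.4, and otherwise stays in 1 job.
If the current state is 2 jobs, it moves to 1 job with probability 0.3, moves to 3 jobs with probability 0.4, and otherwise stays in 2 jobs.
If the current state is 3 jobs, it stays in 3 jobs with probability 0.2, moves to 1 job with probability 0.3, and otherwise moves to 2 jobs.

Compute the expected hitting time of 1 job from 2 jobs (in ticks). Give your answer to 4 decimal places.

Let t(s) be the expected number of ticks to first reach 1 job from state s, with t(1 job) = 0. Conditioning on the first tick:
t(2 jobs) = 1 + 0.3·t(2 jobs) + 0.4·t(3 jobs)
t(3 jobs) = 1 + 0.5·t(2 jobs) + 0.2·t(3 jobs)
Solving: t(2 jobs) = 3.3333, t(3 jobs) = 3.3333.
Expected ticks from 2 jobs to 1 job: 3.3333.

3.3333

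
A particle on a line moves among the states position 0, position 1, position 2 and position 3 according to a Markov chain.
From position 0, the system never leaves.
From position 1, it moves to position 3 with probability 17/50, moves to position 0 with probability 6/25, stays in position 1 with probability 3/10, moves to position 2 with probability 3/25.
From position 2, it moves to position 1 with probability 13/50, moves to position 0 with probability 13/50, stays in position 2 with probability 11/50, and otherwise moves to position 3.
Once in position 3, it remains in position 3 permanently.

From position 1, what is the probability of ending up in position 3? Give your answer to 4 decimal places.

0.5758

Let h(s) be the probability of absorption at position 3 starting from transient state s. Then h(position 3) = 1 and h(position 0) = 0. By first-step analysis:
h(position 1) = 0.24·0 + 0.3·h(position 1) + 0.12·h(position 2) + 0.34·1
h(position 2) = 0.26·0 + 0.26·h(position 1) + 0.22·h(position 2) + 0.26·1
Solving: h(position 1) = 0.5758, h(position 2) = 0.5253.
Starting from position 1, the probability is 0.5758.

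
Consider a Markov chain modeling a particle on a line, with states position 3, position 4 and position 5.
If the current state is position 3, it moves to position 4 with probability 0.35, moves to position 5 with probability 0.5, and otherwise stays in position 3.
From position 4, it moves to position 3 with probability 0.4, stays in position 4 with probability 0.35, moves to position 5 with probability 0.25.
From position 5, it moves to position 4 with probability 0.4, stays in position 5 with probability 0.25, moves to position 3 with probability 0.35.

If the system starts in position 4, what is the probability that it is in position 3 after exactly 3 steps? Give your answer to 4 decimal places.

Propagate the distribution vector 3 steps from position 4.
After 0 steps: (0.0000, 1.0000, 0.0000)
After 1 step: (0.4000, 0.3500, 0.2500)
After 2 steps: (0.2875, 0.3625, 0.3500)
After 3 steps: (0.3106, 0.3675, 0.3219)
P(in position 3 after 3 steps) = 0.3106

0.3106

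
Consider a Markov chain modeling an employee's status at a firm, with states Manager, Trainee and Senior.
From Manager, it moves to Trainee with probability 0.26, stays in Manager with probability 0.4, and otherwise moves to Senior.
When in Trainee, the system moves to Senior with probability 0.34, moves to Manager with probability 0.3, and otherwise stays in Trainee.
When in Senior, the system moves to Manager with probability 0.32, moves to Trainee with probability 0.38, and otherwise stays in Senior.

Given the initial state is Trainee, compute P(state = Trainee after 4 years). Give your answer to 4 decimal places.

0.3325

Propagate the distribution vector 4 years from Trainee.
After 0 years: (0.0000, 1.0000, 0.0000)
After 1 year: (0.3000, 0.3600, 0.3400)
After 2 years: (0.3368, 0.3368, 0.3264)
After 3 years: (0.3402, 0.3328, 0.3269)
After 4 years: (0.3406, 0.3325, 0.3269)
P(in Trainee after 4 years) = 0.3325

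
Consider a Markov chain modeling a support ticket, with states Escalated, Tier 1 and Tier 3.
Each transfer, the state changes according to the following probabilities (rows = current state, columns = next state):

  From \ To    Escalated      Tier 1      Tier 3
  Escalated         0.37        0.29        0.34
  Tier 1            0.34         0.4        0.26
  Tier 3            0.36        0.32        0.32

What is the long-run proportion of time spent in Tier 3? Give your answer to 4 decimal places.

Let the stationary distribution be π with π = πP and π_1 + π_2 + π_3 = 1.
π_1 = 0.37·π_1 + 0.34·π_2 + 0.36·π_3
π_2 = 0.29·π_1 + 0.4·π_2 + 0.32·π_3
Solving with the normalization constraint gives π = (0.3568, 0.3362, 0.3070).
So the stationary probability of Tier 3 is 0.3070.

0.3070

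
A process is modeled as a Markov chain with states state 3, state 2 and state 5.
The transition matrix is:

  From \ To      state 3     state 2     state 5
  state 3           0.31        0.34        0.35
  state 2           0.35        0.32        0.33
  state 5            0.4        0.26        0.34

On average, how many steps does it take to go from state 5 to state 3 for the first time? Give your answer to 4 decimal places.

2.5895

Let t(s) be the expected number of steps to first reach state 3 from state s, with t(state 3) = 0. Conditioning on the first step:
t(state 2) = 1 + 0.32·t(state 2) + 0.33·t(state 5)
t(state 5) = 1 + 0.26·t(state 2) + 0.34·t(state 5)
Solving: t(state 2) = 2.7273, t(state 5) = 2.5895.
Expected steps from state 5 to state 3: 2.5895.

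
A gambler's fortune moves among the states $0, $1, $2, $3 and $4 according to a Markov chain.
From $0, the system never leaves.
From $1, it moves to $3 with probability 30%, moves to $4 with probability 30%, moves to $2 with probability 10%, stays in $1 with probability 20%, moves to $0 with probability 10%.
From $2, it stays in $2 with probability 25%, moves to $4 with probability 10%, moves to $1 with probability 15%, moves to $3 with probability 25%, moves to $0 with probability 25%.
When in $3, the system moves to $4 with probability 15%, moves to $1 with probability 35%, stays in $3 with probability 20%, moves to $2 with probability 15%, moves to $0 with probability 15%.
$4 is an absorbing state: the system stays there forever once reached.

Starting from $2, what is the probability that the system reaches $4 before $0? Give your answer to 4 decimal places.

0.4436

Let h(s) be the probability of absorption at $4 starting from transient state s. Then h($4) = 1 and h($0) = 0. By first-step analysis:
h($1) = 0.1·0 + 0.2·h($1) + 0.1·h($2) + 0.3·h($3) + 0.3·1
h($2) = 0.25·0 + 0.15·h($1) + 0.25·h($2) + 0.25·h($3) + 0.1·1
h($3) = 0.15·0 + 0.35·h($1) + 0.15·h($2) + 0.2·h($3) + 0.15·1
Solving: h($1) = 0.6364, h($2) = 0.4436, h($3) = 0.5491.
Starting from $2, the probability is 0.4436.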